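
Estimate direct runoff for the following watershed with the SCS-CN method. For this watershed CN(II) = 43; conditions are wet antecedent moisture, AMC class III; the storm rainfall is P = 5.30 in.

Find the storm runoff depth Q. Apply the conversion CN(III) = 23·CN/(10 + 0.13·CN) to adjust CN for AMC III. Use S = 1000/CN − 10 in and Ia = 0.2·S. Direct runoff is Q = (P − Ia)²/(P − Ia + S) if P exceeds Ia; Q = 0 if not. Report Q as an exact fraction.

Wet (AMC III): CN(III) = 23·43/(10 + 0.13·43) = 989/(1559/100) = 98900/1559 ≈ 63.438
Retention S: 1000/CN − 10 with CN=63.438 → S = 5700/989 ≈ 5.763 in
Ia = 0.2S: 0.2·5.763 = 1.153 in (exactly 1140/989)
P − Ia = 5.300 − 1.153 = 41017/9890 ≈ 4.147 in (> 0, runoff occurs)
Q = (41017/9890)²/((41017/9890) + 5700/989) = (1682394289/97812100)/(98017/9890) = 1682394289/969388130 in ≈ 1.736 in

Q = 1682394289/969388130 in ≈ 1.736 in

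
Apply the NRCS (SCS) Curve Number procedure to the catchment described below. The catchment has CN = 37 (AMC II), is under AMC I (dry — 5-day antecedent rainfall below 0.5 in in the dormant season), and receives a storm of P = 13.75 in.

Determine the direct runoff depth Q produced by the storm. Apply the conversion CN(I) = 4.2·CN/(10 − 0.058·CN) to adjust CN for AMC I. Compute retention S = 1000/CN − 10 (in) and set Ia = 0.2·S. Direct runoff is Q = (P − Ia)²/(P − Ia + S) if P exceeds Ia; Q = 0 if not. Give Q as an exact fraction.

CN(I) from CN(II)=37: (4.2·37)/(10 − 0.058·37) = 3700/187 ≈ 19.786
Retention S: 1000/CN − 10 with CN=19.786 → S = 1500/37 ≈ 40.541 in
Initial abstraction Ia = S/5 = (1500/37)/5 = 300/37 ≈ 8.108 in
P − Ia = 13.750 − 8.108 = 835/148 ≈ 5.642 in (> 0, runoff occurs)
Q = (835/148)²/((835/148) + 1500/37) = (697225/21904)/(6835/148) = 139445/202316 in ≈ 0.689 in

Q = 139445/202316 in ≈ 0.689 in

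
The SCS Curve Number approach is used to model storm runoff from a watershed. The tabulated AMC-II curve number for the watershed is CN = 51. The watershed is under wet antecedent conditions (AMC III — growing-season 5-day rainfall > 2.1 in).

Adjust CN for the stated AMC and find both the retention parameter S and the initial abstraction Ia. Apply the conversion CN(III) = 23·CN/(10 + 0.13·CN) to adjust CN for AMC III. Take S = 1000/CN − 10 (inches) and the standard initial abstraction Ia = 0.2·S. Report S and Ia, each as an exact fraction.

CN(III) from CN(II)=51: (23·51)/(10 + 0.13·51) = 117300/1663 ≈ 70.535
Max retention: S = 1000/(117300/1663) − 10 = 4900/1173 in (≈ 4.177 in)
Ia = 0.2S: 0.2·4.177 = 0.835 in (exactly 980/1173)

S = 4900/1173 in ≈ 4.177 in; Ia = 980/1173 in ≈ 0.835 in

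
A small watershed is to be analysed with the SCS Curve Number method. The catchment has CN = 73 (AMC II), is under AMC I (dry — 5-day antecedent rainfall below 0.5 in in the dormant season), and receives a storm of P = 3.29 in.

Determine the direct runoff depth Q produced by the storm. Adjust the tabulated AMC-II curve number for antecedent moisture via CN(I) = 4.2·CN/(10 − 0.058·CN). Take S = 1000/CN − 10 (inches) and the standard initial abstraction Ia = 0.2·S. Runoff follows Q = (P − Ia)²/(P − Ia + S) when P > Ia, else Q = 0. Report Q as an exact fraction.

Adjust CN=73 to AMC I: 4.2·73/(10 − 0.058·73) → (1533/5) ÷ (2883/500) = 51100/961 ≈ 53.174
Retention S: 1000/CN − 10 with CN=53.174 → S = 4500/511 ≈ 8.806 in
Ia = 0.2S: 0.2·8.806 = 1.761 in (exactly 900/511)
Since P=3.290 > Ia=1.761: effective rainfall P−Ia = 78119/51100 in
Q: (78119/51100)² ÷ (528119/51100) = 6102578161/26986880900 in (≈ 0.226 in)

Q = 6102578161/26986880900 in ≈ 0.226 in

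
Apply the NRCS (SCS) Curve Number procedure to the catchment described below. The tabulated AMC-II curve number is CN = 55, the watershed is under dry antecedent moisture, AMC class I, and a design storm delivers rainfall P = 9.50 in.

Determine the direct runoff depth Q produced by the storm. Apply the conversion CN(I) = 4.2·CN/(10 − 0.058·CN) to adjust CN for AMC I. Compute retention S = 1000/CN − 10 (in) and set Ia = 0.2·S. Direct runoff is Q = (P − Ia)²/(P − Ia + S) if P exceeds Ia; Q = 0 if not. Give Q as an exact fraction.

Adjust CN=55 to AMC I: 4.2·55/(10 − 0.058·55) → 231 ÷ (681/100) = 7700/227 ≈ 33.921
Retention S: 1000/CN − 10 with CN=33.921 → S = 1500/77 ≈ 19.481 in
Ia = 0.2·(1500/77) = 300/77 in ≈ 3.896 in
Excess rainfall: 9.500 − 3.896 = 5.604 in; P > Ia so Q > 0
Q = (863/154)²/((863/154) + 1500/77) = (744769/23716)/(3863/154) = 744769/594902 in ≈ 1.252 in

Q = 744769/594902 in ≈ 1.252 in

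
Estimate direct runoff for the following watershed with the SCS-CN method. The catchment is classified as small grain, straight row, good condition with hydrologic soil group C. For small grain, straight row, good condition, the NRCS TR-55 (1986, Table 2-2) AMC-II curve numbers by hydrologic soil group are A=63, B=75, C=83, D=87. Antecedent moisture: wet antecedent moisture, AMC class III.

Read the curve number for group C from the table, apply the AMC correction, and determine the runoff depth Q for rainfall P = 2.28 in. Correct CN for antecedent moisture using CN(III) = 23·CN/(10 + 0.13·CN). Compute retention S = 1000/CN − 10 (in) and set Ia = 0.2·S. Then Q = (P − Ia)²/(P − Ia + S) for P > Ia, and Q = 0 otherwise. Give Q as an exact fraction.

Q = 10062697969/6815750425 in ≈ 1.476 in

NRCS table: small grain, straight row, good condition, soil group C → CN(II) = 83
Wet (AMC III): CN(III) = 23·83/(10 + 0.13·83) = 1909/(2079/100) = 190900/2079 ≈ 91.823
Retention S: 1000/CN − 10 with CN=91.823 → S = 1700/1909 ≈ 0.891 in
Initial abstraction Ia = S/5 = (1700/1909)/5 = 340/1909 ≈ 0.178 in
Excess rainfall: 2.280 − 0.178 = 2.102 in; P > Ia so Q > 0
Q: (100313/47725)² ÷ (142813/47725) = 10062697969/6815750425 in (≈ 1.476 in)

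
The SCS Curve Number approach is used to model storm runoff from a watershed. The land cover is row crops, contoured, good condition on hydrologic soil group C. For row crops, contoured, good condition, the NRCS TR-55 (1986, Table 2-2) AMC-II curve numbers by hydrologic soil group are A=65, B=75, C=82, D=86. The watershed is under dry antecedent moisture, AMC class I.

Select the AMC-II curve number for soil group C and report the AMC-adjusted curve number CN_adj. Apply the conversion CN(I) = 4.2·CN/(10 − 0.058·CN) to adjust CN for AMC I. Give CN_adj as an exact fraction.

NRCS table: row crops, contoured, good condition, soil group C → CN(II) = 82
CN(I) from CN(II)=82: (4.2·82)/(10 − 0.058·82) = 28700/437 ≈ 65.675

CN_adj = 28700/437 ≈ 65.675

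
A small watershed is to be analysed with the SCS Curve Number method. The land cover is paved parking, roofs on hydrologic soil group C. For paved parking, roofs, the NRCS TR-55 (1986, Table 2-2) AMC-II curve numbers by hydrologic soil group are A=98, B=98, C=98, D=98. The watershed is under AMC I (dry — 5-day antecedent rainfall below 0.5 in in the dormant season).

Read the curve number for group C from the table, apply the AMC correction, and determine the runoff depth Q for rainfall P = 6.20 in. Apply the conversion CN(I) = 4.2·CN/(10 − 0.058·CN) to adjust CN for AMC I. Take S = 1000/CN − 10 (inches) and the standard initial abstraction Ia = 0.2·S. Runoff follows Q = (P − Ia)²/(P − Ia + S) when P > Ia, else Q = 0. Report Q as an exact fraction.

NRCS table: paved parking, roofs, soil group C → CN(II) = 98
Dry (AMC I): CN(I) = 4.2·98/(10 − 0.058·98) = (2058/5)/(1079/250) = 102900/1079 ≈ 95.366
Retention S: 1000/CN − 10 with CN=95.366 → S = 500/1029 ≈ 0.486 in
Initial abstraction Ia = S/5 = (500/1029)/5 = 100/1029 ≈ 0.097 in
Excess rainfall: 6.200 − 0.097 = 6.103 in; P > Ia so Q > 0
Runoff Q = (P−Ia)²/(P−Ia+S) = (6.103)²/(6.103+0.486) = 985897201/174410355 ≈ 5.653 in

Q = 985897201/174410355 in ≈ 5.653 in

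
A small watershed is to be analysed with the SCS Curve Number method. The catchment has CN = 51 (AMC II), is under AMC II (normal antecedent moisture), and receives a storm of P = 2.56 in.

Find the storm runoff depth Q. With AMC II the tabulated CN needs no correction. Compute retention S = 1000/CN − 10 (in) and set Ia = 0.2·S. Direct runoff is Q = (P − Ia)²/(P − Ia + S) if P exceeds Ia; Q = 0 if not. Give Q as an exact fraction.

Q = 165649/4164150 in ≈ 0.040 in

CN(II) = 51; AMC II needs no correction.
Max retention: S = 1000/51 − 10 = 490/51 in (≈ 9.608 in)
Initial abstraction Ia = S/5 = (490/51)/5 = 98/51 ≈ 1.922 in
Excess rainfall: 2.560 − 1.922 = 0.638 in; P > Ia so Q > 0
Runoff Q = (P−Ia)²/(P−Ia+S) = (0.638)²/(0.638+9.608) = 165649/4164150 ≈ 0.040 in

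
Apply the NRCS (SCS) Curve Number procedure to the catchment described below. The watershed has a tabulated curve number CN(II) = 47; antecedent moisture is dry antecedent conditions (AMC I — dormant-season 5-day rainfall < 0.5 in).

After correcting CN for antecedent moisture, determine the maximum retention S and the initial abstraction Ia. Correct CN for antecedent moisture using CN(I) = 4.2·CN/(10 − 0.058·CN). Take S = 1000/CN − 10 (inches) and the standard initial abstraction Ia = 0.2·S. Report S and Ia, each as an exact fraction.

Adjust CN=47 to AMC I: 4.2·47/(10 − 0.058·47) → (987/5) ÷ (3637/500) = 98700/3637 ≈ 27.138
Max retention: S = 1000/(98700/3637) − 10 = 26500/987 in (≈ 26.849 in)
Initial abstraction Ia = S/5 = (26500/987)/5 = 5300/987 ≈ 5.370 in

S = 26500/987 in ≈ 26.849 in; Ia = 5300/987 in ≈ 5.370 in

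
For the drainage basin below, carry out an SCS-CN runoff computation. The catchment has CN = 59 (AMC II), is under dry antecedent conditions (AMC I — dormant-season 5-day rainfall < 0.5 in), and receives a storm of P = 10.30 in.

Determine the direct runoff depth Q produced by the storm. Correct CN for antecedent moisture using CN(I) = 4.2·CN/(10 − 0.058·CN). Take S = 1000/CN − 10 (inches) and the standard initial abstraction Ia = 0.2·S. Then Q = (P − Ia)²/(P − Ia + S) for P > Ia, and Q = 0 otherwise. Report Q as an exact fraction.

Dry (AMC I): CN(I) = 4.2·59/(10 − 0.058·59) = (1239/5)/(3289/500) = 123900/3289 ≈ 37.671
S = 1000/(123900/3289) − 10 = 20500/1239 in ≈ 16.546 in
Initial abstraction Ia = S/5 = (20500/1239)/5 = 4100/1239 ≈ 3.309 in
P − Ia = 10.300 − 3.309 = 86617/12390 ≈ 6.991 in (> 0, runoff occurs)
Runoff Q = (P−Ia)²/(P−Ia+S) = (6.991)²/(6.991+16.546) = 7502504689/3613134630 ≈ 2.076 in

Q = 7502504689/3613134630 in ≈ 2.076 in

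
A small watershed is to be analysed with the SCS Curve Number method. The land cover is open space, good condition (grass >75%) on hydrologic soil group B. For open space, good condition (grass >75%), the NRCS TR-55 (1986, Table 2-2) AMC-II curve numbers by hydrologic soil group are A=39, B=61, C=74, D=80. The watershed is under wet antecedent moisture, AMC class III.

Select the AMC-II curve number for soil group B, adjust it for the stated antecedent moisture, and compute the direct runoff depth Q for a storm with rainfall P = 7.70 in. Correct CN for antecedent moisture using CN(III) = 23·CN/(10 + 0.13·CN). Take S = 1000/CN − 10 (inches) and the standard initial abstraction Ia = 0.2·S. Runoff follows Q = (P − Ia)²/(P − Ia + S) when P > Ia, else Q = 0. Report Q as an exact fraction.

Q = 10046253361/1953410930 in ≈ 5.143 in

NRCS table: open space, good condition (grass >75%), soil group B → CN(II) = 61
Wet (AMC III): CN(III) = 23·61/(10 + 0.13·61) = 1403/(1793/100) = 140300/1793 ≈ 78.249
Max retention: S = 1000/(140300/1793) − 10 = 3900/1403 in (≈ 2.780 in)
Ia = 0.2S: 0.2·2.780 = 0.556 in (exactly 780/1403)
P − Ia = 7.700 − 0.556 = 100231/14030 ≈ 7.144 in (> 0, runoff occurs)
Q = (100231/14030)²/((100231/14030) + 3900/1403) = (10046253361/196840900)/(139231/14030) = 10046253361/1953410930 in ≈ 5.143 in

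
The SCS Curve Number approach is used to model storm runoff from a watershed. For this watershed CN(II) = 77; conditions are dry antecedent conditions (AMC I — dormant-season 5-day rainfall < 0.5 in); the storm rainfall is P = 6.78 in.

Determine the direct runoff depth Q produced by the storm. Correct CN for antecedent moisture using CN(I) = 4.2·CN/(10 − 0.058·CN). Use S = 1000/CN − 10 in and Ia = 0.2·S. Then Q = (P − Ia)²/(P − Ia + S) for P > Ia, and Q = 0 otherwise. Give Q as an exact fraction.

Dry (AMC I): CN(I) = 4.2·77/(10 − 0.058·77) = (1617/5)/(2767/500) = 161700/2767 ≈ 58.439
Max retention: S = 1000/(161700/2767) − 10 = 11500/1617 in (≈ 7.112 in)
Initial abstraction Ia = S/5 = (11500/1617)/5 = 2300/1617 ≈ 1.422 in
P − Ia = 6.780 − 1.422 = 433163/80850 ≈ 5.358 in (> 0, runoff occurs)
Q = (433163/80850)²/((433163/80850) + 11500/1617) = (187630184569/6536722500)/(1008163/80850) = 187630184569/81509978550 in ≈ 2.302 in

Q = 187630184569/81509978550 in ≈ 2.302 in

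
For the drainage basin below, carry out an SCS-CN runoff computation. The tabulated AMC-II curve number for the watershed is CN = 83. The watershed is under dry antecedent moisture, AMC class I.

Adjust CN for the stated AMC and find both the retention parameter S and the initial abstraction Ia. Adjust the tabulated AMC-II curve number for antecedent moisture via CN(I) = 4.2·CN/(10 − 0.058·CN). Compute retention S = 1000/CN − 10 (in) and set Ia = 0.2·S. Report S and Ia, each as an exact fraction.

Dry (AMC I): CN(I) = 4.2·83/(10 − 0.058·83) = (1743/5)/(2593/500) = 174300/2593 ≈ 67.219
Max retention: S = 1000/(174300/2593) − 10 = 8500/1743 in (≈ 4.877 in)
Ia = 0.2·(8500/1743) = 1700/1743 in ≈ 0.975 in

S = 8500/1743 in ≈ 4.877 in; Ia = 1700/1743 in ≈ 0.975 in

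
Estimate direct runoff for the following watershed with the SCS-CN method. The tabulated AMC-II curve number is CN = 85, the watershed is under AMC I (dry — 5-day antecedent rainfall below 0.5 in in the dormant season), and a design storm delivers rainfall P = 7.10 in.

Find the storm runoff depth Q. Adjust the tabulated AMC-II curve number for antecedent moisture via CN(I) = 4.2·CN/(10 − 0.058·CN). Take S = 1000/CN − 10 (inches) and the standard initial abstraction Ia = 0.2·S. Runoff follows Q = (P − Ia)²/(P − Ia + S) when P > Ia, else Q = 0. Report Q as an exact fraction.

CN(I) from CN(II)=85: (4.2·85)/(10 − 0.058·85) = 11900/169 ≈ 70.414
Max retention: S = 1000/(11900/169) − 10 = 500/119 in (≈ 4.202 in)
Ia = 0.2·(500/119) = 100/119 in ≈ 0.840 in
Excess rainfall: 7.100 − 0.840 = 6.260 in; P > Ia so Q > 0
Runoff Q = (P−Ia)²/(P−Ia+S) = (6.260)²/(6.260+4.202) = 55487601/14814310 ≈ 3.746 in

Q = 55487601/14814310 in ≈ 3.746 in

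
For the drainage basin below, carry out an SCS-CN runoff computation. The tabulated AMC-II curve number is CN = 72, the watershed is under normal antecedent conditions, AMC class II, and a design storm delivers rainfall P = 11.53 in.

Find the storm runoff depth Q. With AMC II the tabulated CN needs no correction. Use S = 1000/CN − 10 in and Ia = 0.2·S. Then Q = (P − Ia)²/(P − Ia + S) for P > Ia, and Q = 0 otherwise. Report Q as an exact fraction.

Average conditions: CN = 72 (no AMC adjustment).
S = 1000/72 − 10 = 35/9 in ≈ 3.889 in
Ia = 0.2·(35/9) = 7/9 in ≈ 0.778 in
P − Ia = 11.530 − 0.778 = 9677/900 ≈ 10.752 in (> 0, runoff occurs)
Q = (9677/900)²/((9677/900) + 35/9) = (93644329/810000)/(13177/900) = 93644329/11859300 in ≈ 7.896 in

Q = 93644329/11859300 in ≈ 7.896 in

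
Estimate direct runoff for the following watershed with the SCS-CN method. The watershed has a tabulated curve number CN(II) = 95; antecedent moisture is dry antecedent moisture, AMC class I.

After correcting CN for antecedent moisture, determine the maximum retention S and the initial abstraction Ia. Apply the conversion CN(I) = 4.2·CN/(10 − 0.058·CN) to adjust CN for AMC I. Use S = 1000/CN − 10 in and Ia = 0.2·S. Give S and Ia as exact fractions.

CN(I) from CN(II)=95: (4.2·95)/(10 − 0.058·95) = 39900/449 ≈ 88.864
Max retention: S = 1000/(39900/449) − 10 = 500/399 in (≈ 1.253 in)
Ia = 0.2S: 0.2·1.253 = 0.251 in (exactly 100/399)

S = 500/399 in ≈ 1.253 in; Ia = 100/399 in ≈ 0.251 in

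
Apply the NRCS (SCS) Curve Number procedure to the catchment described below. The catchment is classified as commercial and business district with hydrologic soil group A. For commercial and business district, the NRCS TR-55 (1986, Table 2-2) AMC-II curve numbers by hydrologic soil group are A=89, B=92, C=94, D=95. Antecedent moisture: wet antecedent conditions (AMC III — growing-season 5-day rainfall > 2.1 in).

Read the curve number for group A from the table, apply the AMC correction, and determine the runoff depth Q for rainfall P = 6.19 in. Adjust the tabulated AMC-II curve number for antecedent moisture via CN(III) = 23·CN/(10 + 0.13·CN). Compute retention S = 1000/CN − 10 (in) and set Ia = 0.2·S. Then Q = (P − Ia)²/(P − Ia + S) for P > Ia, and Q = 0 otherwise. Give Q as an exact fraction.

NRCS table: commercial and business district, soil group A → CN(II) = 89
CN(III) from CN(II)=89: (23·89)/(10 + 0.13·89) = 204700/2157 ≈ 94.900
Max retention: S = 1000/(204700/2157) − 10 = 1100/2047 in (≈ 0.537 in)
Initial abstraction Ia = S/5 = (1100/2047)/5 = 220/2047 ≈ 0.107 in
Since P=6.190 > Ia=0.107: effective rainfall P−Ia = 1245093/204700 in
Runoff Q = (P−Ia)²/(P−Ia+S) = (6.083)²/(6.083+0.537) = 1550256578649/277387537100 ≈ 5.589 in

Q = 1550256578649/277387537100 in ≈ 5.589 in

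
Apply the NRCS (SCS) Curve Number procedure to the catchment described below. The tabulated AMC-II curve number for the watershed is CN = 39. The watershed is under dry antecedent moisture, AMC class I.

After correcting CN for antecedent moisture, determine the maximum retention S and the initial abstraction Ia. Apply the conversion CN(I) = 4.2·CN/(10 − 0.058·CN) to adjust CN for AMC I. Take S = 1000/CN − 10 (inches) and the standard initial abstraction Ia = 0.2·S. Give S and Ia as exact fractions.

S = 30500/819 in ≈ 37.241 in; Ia = 6100/819 in ≈ 7.448 in

CN(I) from CN(II)=39: (4.2·39)/(10 − 0.058·39) = 81900/3869 ≈ 21.168
Retention S: 1000/CN − 10 with CN=21.168 → S = 30500/819 ≈ 37.241 in
Ia = 0.2·(30500/819) = 6100/819 in ≈ 7.448 in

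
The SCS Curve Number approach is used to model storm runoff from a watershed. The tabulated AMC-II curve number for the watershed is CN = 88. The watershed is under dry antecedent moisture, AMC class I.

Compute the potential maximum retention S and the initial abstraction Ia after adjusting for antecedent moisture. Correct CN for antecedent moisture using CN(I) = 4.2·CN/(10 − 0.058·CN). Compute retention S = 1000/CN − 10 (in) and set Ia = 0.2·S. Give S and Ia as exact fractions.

S = 250/77 in ≈ 3.247 in; Ia = 50/77 in ≈ 0.649 in

CN(I) from CN(II)=88: (4.2·88)/(10 − 0.058·88) = 3850/51 ≈ 75.490
Max retention: S = 1000/(3850/51) − 10 = 250/77 in (≈ 3.247 in)
Ia = 0.2·(250/77) = 50/77 in ≈ 0.649 in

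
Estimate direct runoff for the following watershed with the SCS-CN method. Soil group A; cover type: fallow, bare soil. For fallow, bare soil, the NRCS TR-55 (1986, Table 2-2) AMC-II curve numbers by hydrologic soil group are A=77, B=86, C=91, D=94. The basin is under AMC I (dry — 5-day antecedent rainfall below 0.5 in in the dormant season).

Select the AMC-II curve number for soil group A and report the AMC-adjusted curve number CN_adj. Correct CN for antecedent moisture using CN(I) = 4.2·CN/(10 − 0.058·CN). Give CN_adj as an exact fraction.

NRCS table: fallow, bare soil, soil group A → CN(II) = 77
Adjust CN=77 to AMC I: 4.2·77/(10 − 0.058·77) → (1617/5) ÷ (2767/500) = 161700/2767 ≈ 58.439

CN_adj = 161700/2767 ≈ 58.439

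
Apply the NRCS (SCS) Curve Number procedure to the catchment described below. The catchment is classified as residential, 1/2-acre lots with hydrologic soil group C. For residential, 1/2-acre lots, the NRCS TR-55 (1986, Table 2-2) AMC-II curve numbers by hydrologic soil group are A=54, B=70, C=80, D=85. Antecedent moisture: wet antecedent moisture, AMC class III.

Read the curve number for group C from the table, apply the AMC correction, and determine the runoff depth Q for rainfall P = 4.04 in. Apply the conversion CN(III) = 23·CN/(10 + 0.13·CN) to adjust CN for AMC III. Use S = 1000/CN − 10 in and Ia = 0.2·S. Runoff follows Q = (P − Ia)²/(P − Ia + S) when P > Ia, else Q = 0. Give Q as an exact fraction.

NRCS table: residential, 1/2-acre lots, soil group C → CN(II) = 80
Wet (AMC III): CN(III) = 23·80/(10 + 0.13·80) = 1840/(102/5) = 4600/51 ≈ 90.196
Max retention: S = 1000/(4600/51) − 10 = 25/23 in (≈ 1.087 in)
Ia = 0.2·(25/23) = 5/23 in ≈ 0.217 in
Excess rainfall: 4.040 − 0.217 = 3.823 in; P > Ia so Q > 0
Q = (2198/575)²/((2198/575) + 25/23) = (4831204/330625)/(2823/575) = 4831204/1623225 in ≈ 2.976 in

Q = 4831204/1623225 in ≈ 2.976 in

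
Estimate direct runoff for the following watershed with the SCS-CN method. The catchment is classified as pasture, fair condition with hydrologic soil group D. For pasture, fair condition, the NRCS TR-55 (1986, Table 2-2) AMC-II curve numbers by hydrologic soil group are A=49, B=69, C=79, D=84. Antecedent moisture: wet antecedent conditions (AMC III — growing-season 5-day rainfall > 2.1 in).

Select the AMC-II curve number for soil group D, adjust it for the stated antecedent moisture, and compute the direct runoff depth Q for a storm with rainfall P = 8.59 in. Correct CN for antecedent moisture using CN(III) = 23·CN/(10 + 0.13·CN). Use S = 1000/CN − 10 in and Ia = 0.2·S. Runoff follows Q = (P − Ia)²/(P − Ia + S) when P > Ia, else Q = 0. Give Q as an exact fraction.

Q = 165565168609/21585125100 in ≈ 7.670 in

NRCS table: pasture, fair condition, soil group D → CN(II) = 84
CN(III) from CN(II)=84: (23·84)/(10 + 0.13·84) = 48300/523 ≈ 92.352
Retention S: 1000/CN − 10 with CN=92.352 → S = 400/483 ≈ 0.828 in
Ia = 0.2S: 0.2·0.828 = 0.166 in (exactly 80/483)
P − Ia = 8.590 − 0.166 = 406897/48300 ≈ 8.424 in (> 0, runoff occurs)
Q = (406897/48300)²/((406897/48300) + 400/483) = (165565168609/2332890000)/(446897/48300) = 165565168609/21585125100 in ≈ 7.670 in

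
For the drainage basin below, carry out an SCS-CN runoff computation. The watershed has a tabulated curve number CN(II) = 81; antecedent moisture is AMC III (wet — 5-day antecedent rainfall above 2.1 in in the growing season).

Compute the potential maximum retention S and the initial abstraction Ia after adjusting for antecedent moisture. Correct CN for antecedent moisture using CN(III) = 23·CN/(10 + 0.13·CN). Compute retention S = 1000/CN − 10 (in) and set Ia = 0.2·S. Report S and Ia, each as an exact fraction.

S = 1900/1863 in ≈ 1.020 in; Ia = 380/1863 in ≈ 0.204 in

Wet (AMC III): CN(III) = 23·81/(10 + 0.13·81) = 1863/(2053/100) = 186300/2053 ≈ 90.745
S = 1000/(186300/2053) − 10 = 1900/1863 in ≈ 1.020 in
Ia = 0.2·(1900/1863) = 380/1863 in ≈ 0.204 in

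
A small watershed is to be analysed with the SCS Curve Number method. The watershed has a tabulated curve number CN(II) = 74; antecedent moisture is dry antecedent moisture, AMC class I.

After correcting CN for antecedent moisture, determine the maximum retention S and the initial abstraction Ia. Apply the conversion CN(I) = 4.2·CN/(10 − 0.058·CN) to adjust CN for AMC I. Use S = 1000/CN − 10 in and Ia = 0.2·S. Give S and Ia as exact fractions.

CN(I) from CN(II)=74: (4.2·74)/(10 − 0.058·74) = 77700/1427 ≈ 54.450
S = 1000/(77700/1427) − 10 = 6500/777 in ≈ 8.366 in
Initial abstraction Ia = S/5 = (6500/777)/5 = 1300/777 ≈ 1.673 in

S = 6500/777 in ≈ 8.366 in; Ia = 1300/777 in ≈ 1.673 in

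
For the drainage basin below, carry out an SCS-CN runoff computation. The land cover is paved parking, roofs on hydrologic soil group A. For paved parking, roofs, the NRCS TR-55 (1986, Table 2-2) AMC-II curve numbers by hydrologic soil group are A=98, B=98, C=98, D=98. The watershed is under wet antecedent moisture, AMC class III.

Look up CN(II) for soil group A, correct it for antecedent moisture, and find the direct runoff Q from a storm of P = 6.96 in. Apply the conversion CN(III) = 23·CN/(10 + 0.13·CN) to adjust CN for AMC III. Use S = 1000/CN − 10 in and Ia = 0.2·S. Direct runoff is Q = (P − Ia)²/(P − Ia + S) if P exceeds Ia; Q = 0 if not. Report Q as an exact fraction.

NRCS table: paved parking, roofs, soil group A → CN(II) = 98
Wet (AMC III): CN(III) = 23·98/(10 + 0.13·98) = 2254/(1137/50) = 112700/1137 ≈ 99.120
Max retention: S = 1000/(112700/1137) − 10 = 100/1127 in (≈ 0.089 in)
Initial abstraction Ia = S/5 = (100/1127)/5 = 20/1127 ≈ 0.018 in
Excess rainfall: 6.960 − 0.018 = 6.942 in; P > Ia so Q > 0
Q = (195598/28175)²/((195598/28175) + 100/1127) = (38258577604/793830625)/(198098/28175) = 19129288802/2790705575 in ≈ 6.855 in

Q = 19129288802/2790705575 in ≈ 6.855 in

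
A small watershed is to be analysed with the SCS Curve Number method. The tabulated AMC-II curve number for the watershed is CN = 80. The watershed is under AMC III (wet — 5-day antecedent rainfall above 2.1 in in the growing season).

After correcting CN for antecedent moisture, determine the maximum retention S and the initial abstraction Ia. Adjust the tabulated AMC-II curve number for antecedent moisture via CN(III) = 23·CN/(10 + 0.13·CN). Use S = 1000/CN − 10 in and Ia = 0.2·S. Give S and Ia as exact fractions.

S = 25/23 in ≈ 1.087 in; Ia = 5/23 in ≈ 0.217 in

Adjust CN=80 to AMC III: 23·80/(10 + 0.13·80) → 1840 ÷ (102/5) = 4600/51 ≈ 90.196
Max retention: S = 1000/(4600/51) − 10 = 25/23 in (≈ 1.087 in)
Ia = 0.2·(25/23) = 5/23 in ≈ 0.217 in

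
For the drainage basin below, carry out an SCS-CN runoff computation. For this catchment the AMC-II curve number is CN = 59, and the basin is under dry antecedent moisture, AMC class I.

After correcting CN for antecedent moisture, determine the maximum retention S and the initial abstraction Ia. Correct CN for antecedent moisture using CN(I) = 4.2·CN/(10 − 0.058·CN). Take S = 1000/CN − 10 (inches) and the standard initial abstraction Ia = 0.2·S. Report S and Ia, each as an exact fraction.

Dry (AMC I): CN(I) = 4.2·59/(10 − 0.058·59) = (1239/5)/(3289/500) = 123900/3289 ≈ 37.671
Max retention: S = 1000/(123900/3289) − 10 = 20500/1239 in (≈ 16.546 in)
Ia = 0.2S: 0.2·16.546 = 3.309 in (exactly 4100/1239)

S = 20500/1239 in ≈ 16.546 in; Ia = 4100/1239 in ≈ 3.309 in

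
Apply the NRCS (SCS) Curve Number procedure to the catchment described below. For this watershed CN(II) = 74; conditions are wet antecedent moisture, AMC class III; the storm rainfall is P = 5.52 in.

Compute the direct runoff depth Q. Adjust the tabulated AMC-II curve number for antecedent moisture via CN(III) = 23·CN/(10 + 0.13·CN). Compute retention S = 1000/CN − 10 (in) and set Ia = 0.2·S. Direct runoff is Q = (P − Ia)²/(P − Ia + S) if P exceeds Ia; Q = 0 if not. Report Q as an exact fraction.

CN(III) from CN(II)=74: (23·74)/(10 + 0.13·74) = 85100/981 ≈ 86.748
S = 1000/(85100/981) − 10 = 1300/851 in ≈ 1.528 in
Ia = 0.2S: 0.2·1.528 = 0.306 in (exactly 260/851)
P − Ia = 5.520 − 0.306 = 110938/21275 ≈ 5.214 in (> 0, runoff occurs)
Q = (110938/21275)²/((110938/21275) + 1300/851) = (12307239844/452625625)/(143438/21275) = 6153619922/1525821725 in ≈ 4.033 in

Q = 6153619922/1525821725 in ≈ 4.033 in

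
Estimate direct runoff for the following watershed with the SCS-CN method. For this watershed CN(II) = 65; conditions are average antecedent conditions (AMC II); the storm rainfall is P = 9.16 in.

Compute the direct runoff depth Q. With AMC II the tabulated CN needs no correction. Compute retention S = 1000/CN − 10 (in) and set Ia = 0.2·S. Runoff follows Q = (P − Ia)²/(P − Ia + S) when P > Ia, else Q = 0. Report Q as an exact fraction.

Q = 6901129/1422525 in ≈ 4.851 in

Average conditions: CN = 65 (no AMC adjustment).
S = 1000/65 − 10 = 70/13 in ≈ 5.385 in
Ia = 0.2·(70/13) = 14/13 in ≈ 1.077 in
Since P=9.160 > Ia=1.077: effective rainfall P−Ia = 2627/325 in
Runoff Q = (P−Ia)²/(P−Ia+S) = (8.083)²/(8.083+5.385) = 6901129/1422525 ≈ 4.851 in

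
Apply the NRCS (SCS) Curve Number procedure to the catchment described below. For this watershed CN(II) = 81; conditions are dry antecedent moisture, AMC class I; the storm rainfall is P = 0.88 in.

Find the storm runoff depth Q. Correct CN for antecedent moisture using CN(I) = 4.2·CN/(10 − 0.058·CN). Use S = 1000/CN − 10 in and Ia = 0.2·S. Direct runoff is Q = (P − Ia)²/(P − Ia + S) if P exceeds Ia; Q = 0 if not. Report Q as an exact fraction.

Dry (AMC I): CN(I) = 4.2·81/(10 − 0.058·81) = (1701/5)/(2651/500) = 170100/2651 ≈ 64.164
S = 1000/(170100/2651) − 10 = 9500/1701 in ≈ 5.585 in
Ia = 0.2S: 0.2·5.585 = 1.117 in (exactly 1900/1701)
P = 0.880 ≤ Ia = 1.117 in: entire storm abstracted, Q = 0.

Q = 0 in ≈ 0.000 in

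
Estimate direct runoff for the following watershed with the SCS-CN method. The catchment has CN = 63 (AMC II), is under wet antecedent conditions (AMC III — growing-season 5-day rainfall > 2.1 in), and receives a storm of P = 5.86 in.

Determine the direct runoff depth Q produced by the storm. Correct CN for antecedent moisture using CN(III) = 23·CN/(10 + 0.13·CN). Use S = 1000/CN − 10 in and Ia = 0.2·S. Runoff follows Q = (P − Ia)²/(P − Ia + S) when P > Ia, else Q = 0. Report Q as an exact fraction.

CN(III) from CN(II)=63: (23·63)/(10 + 0.13·63) = 144900/1819 ≈ 79.659
Max retention: S = 1000/(144900/1819) − 10 = 3700/1449 in (≈ 2.553 in)
Ia = 0.2S: 0.2·2.553 = 0.511 in (exactly 740/1449)
Since P=5.860 > Ia=0.511: effective rainfall P−Ia = 387557/72450 in
Q = (387557/72450)²/((387557/72450) + 3700/1449) = (150200428249/5249002500)/(572557/72450) = 150200428249/41481754650 in ≈ 3.621 in

Q = 150200428249/41481754650 in ≈ 3.621 in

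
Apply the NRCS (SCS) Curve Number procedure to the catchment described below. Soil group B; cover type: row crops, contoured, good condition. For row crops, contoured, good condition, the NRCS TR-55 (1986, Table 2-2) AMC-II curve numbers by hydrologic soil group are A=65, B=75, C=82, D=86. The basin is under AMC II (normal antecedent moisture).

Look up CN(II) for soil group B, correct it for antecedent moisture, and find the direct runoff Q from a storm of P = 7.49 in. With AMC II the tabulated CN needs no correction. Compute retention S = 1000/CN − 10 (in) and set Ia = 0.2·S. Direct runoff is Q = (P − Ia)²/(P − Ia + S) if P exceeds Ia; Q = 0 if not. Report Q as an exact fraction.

Q = 4190209/914100 in ≈ 4.584 in

NRCS table: row crops, contoured, good condition, soil group B → CN(II) = 75
Average conditions: CN = 75 (no AMC adjustment).
Max retention: S = 1000/75 − 10 = 10/3 in (≈ 3.333 in)
Ia = 0.2·(10/3) = 2/3 in ≈ 0.667 in
Since P=7.490 > Ia=0.667: effective rainfall P−Ia = 2047/300 in
Q = (2047/300)²/((2047/300) + 10/3) = (4190209/90000)/(3047/300) = 4190209/914100 in ≈ 4.584 in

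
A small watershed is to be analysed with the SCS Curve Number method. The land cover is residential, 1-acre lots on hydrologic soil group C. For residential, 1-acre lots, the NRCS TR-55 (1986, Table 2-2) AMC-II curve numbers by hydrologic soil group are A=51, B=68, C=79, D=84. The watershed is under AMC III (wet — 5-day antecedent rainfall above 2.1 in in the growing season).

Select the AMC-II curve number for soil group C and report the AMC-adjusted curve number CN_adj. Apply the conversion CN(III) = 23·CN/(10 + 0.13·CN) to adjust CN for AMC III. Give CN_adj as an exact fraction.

NRCS table: residential, 1-acre lots, soil group C → CN(II) = 79
Wet (AMC III): CN(III) = 23·79/(10 + 0.13·79) = 1817/(2027/100) = 181700/2027 ≈ 89.640

CN_adj = 181700/2027 ≈ 89.640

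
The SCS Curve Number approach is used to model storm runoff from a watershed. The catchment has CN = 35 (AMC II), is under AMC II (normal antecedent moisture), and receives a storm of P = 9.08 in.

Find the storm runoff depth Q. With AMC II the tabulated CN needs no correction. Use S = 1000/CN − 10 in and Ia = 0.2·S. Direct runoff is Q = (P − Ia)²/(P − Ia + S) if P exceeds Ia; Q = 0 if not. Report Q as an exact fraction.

Q = 881721/733075 in ≈ 1.203 in

AMC II — tabulated CN = 35 applies directly.
S = 1000/35 − 10 = 130/7 in ≈ 18.571 in
Initial abstraction Ia = S/5 = (130/7)/5 = 26/7 ≈ 3.714 in
Excess rainfall: 9.080 − 3.714 = 5.366 in; P > Ia so Q > 0
Q = (939/175)²/((939/175) + 130/7) = (881721/30625)/(4189/175) = 881721/733075 in ≈ 1.203 in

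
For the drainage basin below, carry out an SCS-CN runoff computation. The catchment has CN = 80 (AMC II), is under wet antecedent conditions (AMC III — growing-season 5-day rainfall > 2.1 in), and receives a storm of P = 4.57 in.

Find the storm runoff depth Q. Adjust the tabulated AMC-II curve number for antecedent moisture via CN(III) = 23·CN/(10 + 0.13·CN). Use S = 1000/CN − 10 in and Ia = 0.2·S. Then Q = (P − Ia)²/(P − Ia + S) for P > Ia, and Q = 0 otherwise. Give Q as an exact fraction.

Q = 100220121/28775300 in ≈ 3.483 in

CN(III) from CN(II)=80: (23·80)/(10 + 0.13·80) = 4600/51 ≈ 90.196
Max retention: S = 1000/(4600/51) − 10 = 25/23 in (≈ 1.087 in)
Ia = 0.2·(25/23) = 5/23 in ≈ 0.217 in
Since P=4.570 > Ia=0.217: effective rainfall P−Ia = 10011/2300 in
Runoff Q = (P−Ia)²/(P−Ia+S) = (4.353)²/(4.353+1.087) = 100220121/28775300 ≈ 3.483 in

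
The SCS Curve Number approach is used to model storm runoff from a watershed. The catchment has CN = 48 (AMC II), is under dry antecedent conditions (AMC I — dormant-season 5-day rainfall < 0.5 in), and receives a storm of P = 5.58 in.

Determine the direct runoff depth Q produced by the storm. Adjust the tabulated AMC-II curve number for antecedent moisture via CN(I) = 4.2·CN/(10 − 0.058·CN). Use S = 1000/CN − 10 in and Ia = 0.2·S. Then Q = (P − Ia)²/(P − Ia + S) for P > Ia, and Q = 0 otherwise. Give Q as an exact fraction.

Dry (AMC I): CN(I) = 4.2·48/(10 − 0.058·48) = (1008/5)/(902/125) = 12600/451 ≈ 27.938
Max retention: S = 1000/(12600/451) − 10 = 1625/63 in (≈ 25.794 in)
Initial abstraction Ia = S/5 = (1625/63)/5 = 325/63 ≈ 5.159 in
Excess rainfall: 5.580 − 5.159 = 0.421 in; P > Ia so Q > 0
Q: (1327/3150)² ÷ (82577/3150) = 1760929/260117550 in (≈ 0.007 in)

Q = 1760929/260117550 in ≈ 0.007 in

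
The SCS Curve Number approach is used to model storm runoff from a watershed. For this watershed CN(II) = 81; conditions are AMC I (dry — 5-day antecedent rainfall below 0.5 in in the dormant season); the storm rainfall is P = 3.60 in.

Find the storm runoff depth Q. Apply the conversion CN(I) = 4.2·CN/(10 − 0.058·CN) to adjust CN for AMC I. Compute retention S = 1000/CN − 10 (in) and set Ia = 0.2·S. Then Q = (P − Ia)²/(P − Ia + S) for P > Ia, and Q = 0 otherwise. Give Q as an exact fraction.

Q = 222984962/291798045 in ≈ 0.764 in

Dry (AMC I): CN(I) = 4.2·81/(10 − 0.058·81) = (1701/5)/(2651/500) = 170100/2651 ≈ 64.164
S = 1000/(170100/2651) − 10 = 9500/1701 in ≈ 5.585 in
Ia = 0.2S: 0.2·5.585 = 1.117 in (exactly 1900/1701)
Since P=3.600 > Ia=1.117: effective rainfall P−Ia = 21118/8505 in
Q: (21118/8505)² ÷ (68618/8505) = 222984962/291798045 in (≈ 0.764 in)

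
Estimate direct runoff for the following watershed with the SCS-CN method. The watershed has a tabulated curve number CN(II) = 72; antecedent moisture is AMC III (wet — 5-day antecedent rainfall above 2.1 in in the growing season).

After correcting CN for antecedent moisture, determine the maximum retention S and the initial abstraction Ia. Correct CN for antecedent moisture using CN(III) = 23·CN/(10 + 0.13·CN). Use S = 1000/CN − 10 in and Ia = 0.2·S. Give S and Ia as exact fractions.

CN(III) from CN(II)=72: (23·72)/(10 + 0.13·72) = 10350/121 ≈ 85.537
Max retention: S = 1000/(10350/121) − 10 = 350/207 in (≈ 1.691 in)
Initial abstraction Ia = S/5 = (350/207)/5 = 70/207 ≈ 0.338 in

S = 350/207 in ≈ 1.691 in; Ia = 70/207 in ≈ 0.338 in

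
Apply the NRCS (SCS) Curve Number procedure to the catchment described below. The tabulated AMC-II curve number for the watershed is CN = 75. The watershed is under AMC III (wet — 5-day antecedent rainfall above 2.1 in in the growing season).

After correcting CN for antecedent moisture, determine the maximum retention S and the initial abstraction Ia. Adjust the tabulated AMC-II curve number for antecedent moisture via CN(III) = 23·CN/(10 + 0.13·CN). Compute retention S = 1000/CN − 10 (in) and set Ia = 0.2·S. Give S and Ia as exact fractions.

S = 100/69 in ≈ 1.449 in; Ia = 20/69 in ≈ 0.290 in

CN(III) from CN(II)=75: (23·75)/(10 + 0.13·75) = 6900/79 ≈ 87.342
Max retention: S = 1000/(6900/79) − 10 = 100/69 in (≈ 1.449 in)
Initial abstraction Ia = S/5 = (100/69)/5 = 20/69 ≈ 0.290 in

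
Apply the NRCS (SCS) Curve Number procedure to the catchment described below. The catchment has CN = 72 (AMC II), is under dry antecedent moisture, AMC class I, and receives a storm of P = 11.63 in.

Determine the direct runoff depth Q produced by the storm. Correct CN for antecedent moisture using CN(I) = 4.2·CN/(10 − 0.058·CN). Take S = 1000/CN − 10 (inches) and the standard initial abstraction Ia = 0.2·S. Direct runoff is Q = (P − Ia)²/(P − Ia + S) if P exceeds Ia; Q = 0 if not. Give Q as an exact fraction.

Q = 697012801/138782700 in ≈ 5.022 in

Adjust CN=72 to AMC I: 4.2·72/(10 − 0.058·72) → (1512/5) ÷ (728/125) = 675/13 ≈ 51.923
S = 1000/(675/13) − 10 = 250/27 in ≈ 9.259 in
Initial abstraction Ia = S/5 = (250/27)/5 = 50/27 ≈ 1.852 in
Excess rainfall: 11.630 − 1.852 = 9.778 in; P > Ia so Q > 0
Q = (26401/2700)²/((26401/2700) + 250/27) = (697012801/7290000)/(51401/2700) = 697012801/138782700 in ≈ 5.022 in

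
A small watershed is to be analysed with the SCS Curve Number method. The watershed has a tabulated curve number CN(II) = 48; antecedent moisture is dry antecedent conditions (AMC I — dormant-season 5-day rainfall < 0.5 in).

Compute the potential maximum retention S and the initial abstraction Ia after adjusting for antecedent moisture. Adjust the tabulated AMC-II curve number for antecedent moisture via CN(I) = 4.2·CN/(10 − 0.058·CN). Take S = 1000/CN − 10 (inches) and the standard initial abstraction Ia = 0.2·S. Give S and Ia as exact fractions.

Dry (AMC I): CN(I) = 4.2·48/(10 − 0.058·48) = (1008/5)/(902/125) = 12600/451 ≈ 27.938
Retention S: 1000/CN − 10 with CN=27.938 → S = 1625/63 ≈ 25.794 in
Initial abstraction Ia = S/5 = (1625/63)/5 = 325/63 ≈ 5.159 in

S = 1625/63 in ≈ 25.794 in; Ia = 325/63 in ≈ 5.159 in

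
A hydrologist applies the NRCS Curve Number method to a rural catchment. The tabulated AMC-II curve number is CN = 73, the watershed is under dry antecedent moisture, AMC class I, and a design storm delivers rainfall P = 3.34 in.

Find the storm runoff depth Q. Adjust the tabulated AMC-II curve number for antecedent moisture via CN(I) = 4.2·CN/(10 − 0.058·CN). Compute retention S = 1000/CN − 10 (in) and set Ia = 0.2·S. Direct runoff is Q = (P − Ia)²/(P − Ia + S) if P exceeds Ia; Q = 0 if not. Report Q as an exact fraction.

Dry (AMC I): CN(I) = 4.2·73/(10 − 0.058·73) = (1533/5)/(2883/500) = 51100/961 ≈ 53.174
Retention S: 1000/CN − 10 with CN=53.174 → S = 4500/511 ≈ 8.806 in
Ia = 0.2S: 0.2·8.806 = 1.761 in (exactly 900/511)
Since P=3.340 > Ia=1.761: effective rainfall P−Ia = 40337/25550 in
Q = (40337/25550)²/((40337/25550) + 4500/511) = (1627073569/652802500)/(265337/25550) = 1627073569/6779360350 in ≈ 0.240 in

Q = 1627073569/6779360350 in ≈ 0.240 in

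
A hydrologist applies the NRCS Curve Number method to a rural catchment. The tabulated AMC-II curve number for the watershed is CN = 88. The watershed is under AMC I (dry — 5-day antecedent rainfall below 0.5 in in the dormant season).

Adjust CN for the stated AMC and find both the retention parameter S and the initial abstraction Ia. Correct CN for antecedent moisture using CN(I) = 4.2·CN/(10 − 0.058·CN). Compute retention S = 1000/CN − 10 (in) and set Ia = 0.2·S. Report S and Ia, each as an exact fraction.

S = 250/77 in ≈ 3.247 in; Ia = 50/77 in ≈ 0.649 in

Dry (AMC I): CN(I) = 4.2·88/(10 − 0.058·88) = (1848/5)/(612/125) = 3850/51 ≈ 75.490
S = 1000/(3850/51) − 10 = 250/77 in ≈ 3.247 in
Initial abstraction Ia = S/5 = (250/77)/5 = 50/77 ≈ 0.649 in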